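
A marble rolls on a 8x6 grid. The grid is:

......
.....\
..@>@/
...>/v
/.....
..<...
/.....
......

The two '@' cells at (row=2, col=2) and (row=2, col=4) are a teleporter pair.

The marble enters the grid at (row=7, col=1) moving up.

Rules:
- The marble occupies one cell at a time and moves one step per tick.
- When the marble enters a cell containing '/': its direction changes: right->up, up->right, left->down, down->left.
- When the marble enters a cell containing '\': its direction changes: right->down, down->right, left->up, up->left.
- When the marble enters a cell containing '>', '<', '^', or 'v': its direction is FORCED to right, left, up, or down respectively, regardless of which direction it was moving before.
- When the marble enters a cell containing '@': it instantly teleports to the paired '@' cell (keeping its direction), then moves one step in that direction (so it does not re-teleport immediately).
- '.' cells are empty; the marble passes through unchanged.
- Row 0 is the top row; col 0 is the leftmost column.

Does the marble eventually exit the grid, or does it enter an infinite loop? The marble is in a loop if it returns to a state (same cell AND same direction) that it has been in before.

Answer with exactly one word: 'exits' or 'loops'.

Answer: exits

Derivation:
Step 1: enter (7,1), '.' pass, move up to (6,1)
Step 2: enter (6,1), '.' pass, move up to (5,1)
Step 3: enter (5,1), '.' pass, move up to (4,1)
Step 4: enter (4,1), '.' pass, move up to (3,1)
Step 5: enter (3,1), '.' pass, move up to (2,1)
Step 6: enter (2,1), '.' pass, move up to (1,1)
Step 7: enter (1,1), '.' pass, move up to (0,1)
Step 8: enter (0,1), '.' pass, move up to (-1,1)
Step 9: at (-1,1) — EXIT via top edge, pos 1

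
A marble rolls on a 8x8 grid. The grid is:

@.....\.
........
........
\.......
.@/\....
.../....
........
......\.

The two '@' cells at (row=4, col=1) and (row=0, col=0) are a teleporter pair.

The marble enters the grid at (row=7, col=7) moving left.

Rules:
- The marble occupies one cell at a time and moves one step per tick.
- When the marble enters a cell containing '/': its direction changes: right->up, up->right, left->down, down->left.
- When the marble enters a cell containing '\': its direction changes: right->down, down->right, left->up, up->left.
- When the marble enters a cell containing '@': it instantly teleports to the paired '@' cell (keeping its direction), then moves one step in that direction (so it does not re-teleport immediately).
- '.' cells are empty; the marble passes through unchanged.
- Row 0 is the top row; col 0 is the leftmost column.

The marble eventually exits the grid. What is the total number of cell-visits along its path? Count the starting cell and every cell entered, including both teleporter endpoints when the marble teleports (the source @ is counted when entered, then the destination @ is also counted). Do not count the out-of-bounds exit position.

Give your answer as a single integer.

Answer: 17

Derivation:
Step 1: enter (7,7), '.' pass, move left to (7,6)
Step 2: enter (7,6), '\' deflects left->up, move up to (6,6)
Step 3: enter (6,6), '.' pass, move up to (5,6)
Step 4: enter (5,6), '.' pass, move up to (4,6)
Step 5: enter (4,6), '.' pass, move up to (3,6)
Step 6: enter (3,6), '.' pass, move up to (2,6)
Step 7: enter (2,6), '.' pass, move up to (1,6)
Step 8: enter (1,6), '.' pass, move up to (0,6)
Step 9: enter (0,6), '\' deflects up->left, move left to (0,5)
Step 10: enter (0,5), '.' pass, move left to (0,4)
Step 11: enter (0,4), '.' pass, move left to (0,3)
Step 12: enter (0,3), '.' pass, move left to (0,2)
Step 13: enter (0,2), '.' pass, move left to (0,1)
Step 14: enter (0,1), '.' pass, move left to (0,0)
Step 15: enter (0,0), '@' teleport (0,0)->(4,1), also enter (4,1), move left to (4,0)
Step 16: enter (4,0), '.' pass, move left to (4,-1)
Step 17: at (4,-1) — EXIT via left edge, pos 4
Path length (cell visits): 17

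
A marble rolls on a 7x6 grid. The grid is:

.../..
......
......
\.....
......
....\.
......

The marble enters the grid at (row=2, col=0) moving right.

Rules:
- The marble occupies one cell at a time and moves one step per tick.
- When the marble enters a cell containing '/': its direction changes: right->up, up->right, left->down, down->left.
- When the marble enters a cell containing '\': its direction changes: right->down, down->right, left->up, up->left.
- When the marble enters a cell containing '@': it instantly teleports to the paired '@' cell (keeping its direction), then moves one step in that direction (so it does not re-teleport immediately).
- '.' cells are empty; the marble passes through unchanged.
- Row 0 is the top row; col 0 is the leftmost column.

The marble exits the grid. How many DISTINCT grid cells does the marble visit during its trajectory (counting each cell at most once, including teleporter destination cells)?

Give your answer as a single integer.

Answer: 6

Derivation:
Step 1: enter (2,0), '.' pass, move right to (2,1)
Step 2: enter (2,1), '.' pass, move right to (2,2)
Step 3: enter (2,2), '.' pass, move right to (2,3)
Step 4: enter (2,3), '.' pass, move right to (2,4)
Step 5: enter (2,4), '.' pass, move right to (2,5)
Step 6: enter (2,5), '.' pass, move right to (2,6)
Step 7: at (2,6) — EXIT via right edge, pos 2
Distinct cells visited: 6 (path length 6)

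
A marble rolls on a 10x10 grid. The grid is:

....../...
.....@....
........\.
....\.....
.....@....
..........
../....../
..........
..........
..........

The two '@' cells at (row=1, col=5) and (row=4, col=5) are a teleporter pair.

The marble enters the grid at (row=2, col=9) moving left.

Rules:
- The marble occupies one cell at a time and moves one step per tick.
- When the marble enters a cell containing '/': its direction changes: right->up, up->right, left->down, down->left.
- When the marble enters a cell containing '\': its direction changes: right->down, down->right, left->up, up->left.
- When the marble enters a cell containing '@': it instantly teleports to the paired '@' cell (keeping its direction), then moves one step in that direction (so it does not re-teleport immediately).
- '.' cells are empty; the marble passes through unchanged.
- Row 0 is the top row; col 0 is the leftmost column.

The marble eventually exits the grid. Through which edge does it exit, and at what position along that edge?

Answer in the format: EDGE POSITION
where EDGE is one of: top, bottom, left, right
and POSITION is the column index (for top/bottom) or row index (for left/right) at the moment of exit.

Step 1: enter (2,9), '.' pass, move left to (2,8)
Step 2: enter (2,8), '\' deflects left->up, move up to (1,8)
Step 3: enter (1,8), '.' pass, move up to (0,8)
Step 4: enter (0,8), '.' pass, move up to (-1,8)
Step 5: at (-1,8) — EXIT via top edge, pos 8

Answer: top 8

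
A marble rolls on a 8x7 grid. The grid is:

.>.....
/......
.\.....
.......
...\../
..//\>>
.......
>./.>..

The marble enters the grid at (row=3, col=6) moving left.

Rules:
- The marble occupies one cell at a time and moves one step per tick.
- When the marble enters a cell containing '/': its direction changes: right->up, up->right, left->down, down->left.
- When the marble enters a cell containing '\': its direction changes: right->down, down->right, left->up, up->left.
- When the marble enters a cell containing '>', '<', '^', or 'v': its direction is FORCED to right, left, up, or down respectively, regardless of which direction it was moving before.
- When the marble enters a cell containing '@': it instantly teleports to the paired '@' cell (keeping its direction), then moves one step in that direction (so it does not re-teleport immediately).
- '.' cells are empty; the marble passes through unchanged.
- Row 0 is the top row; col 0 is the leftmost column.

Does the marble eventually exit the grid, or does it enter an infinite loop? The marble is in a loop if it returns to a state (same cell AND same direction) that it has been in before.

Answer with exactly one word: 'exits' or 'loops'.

Answer: exits

Derivation:
Step 1: enter (3,6), '.' pass, move left to (3,5)
Step 2: enter (3,5), '.' pass, move left to (3,4)
Step 3: enter (3,4), '.' pass, move left to (3,3)
Step 4: enter (3,3), '.' pass, move left to (3,2)
Step 5: enter (3,2), '.' pass, move left to (3,1)
Step 6: enter (3,1), '.' pass, move left to (3,0)
Step 7: enter (3,0), '.' pass, move left to (3,-1)
Step 8: at (3,-1) — EXIT via left edge, pos 3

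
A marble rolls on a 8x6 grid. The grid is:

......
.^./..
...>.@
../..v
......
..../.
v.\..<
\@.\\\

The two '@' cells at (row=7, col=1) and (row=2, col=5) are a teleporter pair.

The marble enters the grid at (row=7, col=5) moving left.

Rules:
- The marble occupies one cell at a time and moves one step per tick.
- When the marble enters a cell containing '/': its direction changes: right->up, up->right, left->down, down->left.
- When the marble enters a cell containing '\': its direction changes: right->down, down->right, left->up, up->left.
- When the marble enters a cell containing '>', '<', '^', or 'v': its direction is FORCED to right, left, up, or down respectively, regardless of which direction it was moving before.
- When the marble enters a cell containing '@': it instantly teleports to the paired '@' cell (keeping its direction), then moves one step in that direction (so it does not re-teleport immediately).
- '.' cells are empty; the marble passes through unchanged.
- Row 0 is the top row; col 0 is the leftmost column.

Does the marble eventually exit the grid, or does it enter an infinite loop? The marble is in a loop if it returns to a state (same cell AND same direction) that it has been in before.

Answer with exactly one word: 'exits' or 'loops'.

Step 1: enter (7,5), '\' deflects left->up, move up to (6,5)
Step 2: enter (6,5), '<' forces up->left, move left to (6,4)
Step 3: enter (6,4), '.' pass, move left to (6,3)
Step 4: enter (6,3), '.' pass, move left to (6,2)
Step 5: enter (6,2), '\' deflects left->up, move up to (5,2)
Step 6: enter (5,2), '.' pass, move up to (4,2)
Step 7: enter (4,2), '.' pass, move up to (3,2)
Step 8: enter (3,2), '/' deflects up->right, move right to (3,3)
Step 9: enter (3,3), '.' pass, move right to (3,4)
Step 10: enter (3,4), '.' pass, move right to (3,5)
Step 11: enter (3,5), 'v' forces right->down, move down to (4,5)
Step 12: enter (4,5), '.' pass, move down to (5,5)
Step 13: enter (5,5), '.' pass, move down to (6,5)
Step 14: enter (6,5), '<' forces down->left, move left to (6,4)
Step 15: at (6,4) dir=left — LOOP DETECTED (seen before)

Answer: loops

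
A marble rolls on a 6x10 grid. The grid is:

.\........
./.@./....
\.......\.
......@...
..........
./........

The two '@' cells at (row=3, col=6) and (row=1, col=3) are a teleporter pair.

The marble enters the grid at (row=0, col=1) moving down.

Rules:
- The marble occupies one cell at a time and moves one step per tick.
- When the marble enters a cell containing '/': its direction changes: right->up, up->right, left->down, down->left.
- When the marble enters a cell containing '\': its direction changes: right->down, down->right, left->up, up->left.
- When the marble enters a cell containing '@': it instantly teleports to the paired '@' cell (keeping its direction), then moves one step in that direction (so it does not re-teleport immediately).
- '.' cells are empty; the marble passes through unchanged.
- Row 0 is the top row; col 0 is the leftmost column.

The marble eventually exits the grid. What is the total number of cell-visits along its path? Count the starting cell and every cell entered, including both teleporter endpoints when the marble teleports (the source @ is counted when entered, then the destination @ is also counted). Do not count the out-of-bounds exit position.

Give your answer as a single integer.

Step 1: enter (0,1), '\' deflects down->right, move right to (0,2)
Step 2: enter (0,2), '.' pass, move right to (0,3)
Step 3: enter (0,3), '.' pass, move right to (0,4)
Step 4: enter (0,4), '.' pass, move right to (0,5)
Step 5: enter (0,5), '.' pass, move right to (0,6)
Step 6: enter (0,6), '.' pass, move right to (0,7)
Step 7: enter (0,7), '.' pass, move right to (0,8)
Step 8: enter (0,8), '.' pass, move right to (0,9)
Step 9: enter (0,9), '.' pass, move right to (0,10)
Step 10: at (0,10) — EXIT via right edge, pos 0
Path length (cell visits): 9

Answer: 9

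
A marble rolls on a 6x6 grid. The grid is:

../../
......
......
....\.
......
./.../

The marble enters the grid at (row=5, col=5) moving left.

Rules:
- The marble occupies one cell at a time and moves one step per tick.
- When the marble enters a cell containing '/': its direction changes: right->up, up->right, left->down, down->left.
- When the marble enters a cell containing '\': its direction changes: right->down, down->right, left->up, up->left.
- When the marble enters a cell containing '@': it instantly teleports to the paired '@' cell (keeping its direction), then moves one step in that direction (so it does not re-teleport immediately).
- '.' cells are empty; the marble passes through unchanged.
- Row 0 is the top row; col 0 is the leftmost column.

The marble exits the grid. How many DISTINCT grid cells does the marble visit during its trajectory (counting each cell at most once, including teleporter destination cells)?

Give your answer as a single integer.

Answer: 1

Derivation:
Step 1: enter (5,5), '/' deflects left->down, move down to (6,5)
Step 2: at (6,5) — EXIT via bottom edge, pos 5
Distinct cells visited: 1 (path length 1)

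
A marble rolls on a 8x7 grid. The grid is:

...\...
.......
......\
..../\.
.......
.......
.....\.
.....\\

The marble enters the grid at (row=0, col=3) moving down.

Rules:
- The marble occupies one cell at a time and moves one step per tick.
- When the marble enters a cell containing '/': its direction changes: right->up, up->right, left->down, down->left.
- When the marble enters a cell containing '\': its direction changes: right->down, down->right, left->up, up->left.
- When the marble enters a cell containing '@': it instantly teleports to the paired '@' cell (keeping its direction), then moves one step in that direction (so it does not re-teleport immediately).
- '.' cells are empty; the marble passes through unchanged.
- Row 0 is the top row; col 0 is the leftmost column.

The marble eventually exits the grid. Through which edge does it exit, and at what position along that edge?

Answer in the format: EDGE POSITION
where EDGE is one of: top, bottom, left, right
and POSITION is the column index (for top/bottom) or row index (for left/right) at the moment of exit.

Answer: right 0

Derivation:
Step 1: enter (0,3), '\' deflects down->right, move right to (0,4)
Step 2: enter (0,4), '.' pass, move right to (0,5)
Step 3: enter (0,5), '.' pass, move right to (0,6)
Step 4: enter (0,6), '.' pass, move right to (0,7)
Step 5: at (0,7) — EXIT via right edge, pos 0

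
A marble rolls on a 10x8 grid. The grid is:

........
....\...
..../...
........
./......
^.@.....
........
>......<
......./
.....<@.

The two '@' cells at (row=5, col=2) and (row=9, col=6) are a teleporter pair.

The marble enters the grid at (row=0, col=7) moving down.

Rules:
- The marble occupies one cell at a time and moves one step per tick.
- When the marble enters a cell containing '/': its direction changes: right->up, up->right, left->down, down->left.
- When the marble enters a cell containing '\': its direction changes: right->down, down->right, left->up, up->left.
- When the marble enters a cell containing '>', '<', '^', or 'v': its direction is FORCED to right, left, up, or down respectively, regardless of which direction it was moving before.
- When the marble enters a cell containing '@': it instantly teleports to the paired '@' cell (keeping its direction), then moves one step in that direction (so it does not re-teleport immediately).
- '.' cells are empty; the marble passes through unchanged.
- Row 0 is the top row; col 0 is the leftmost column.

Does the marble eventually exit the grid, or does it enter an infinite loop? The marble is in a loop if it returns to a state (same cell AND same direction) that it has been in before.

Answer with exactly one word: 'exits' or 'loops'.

Answer: loops

Derivation:
Step 1: enter (0,7), '.' pass, move down to (1,7)
Step 2: enter (1,7), '.' pass, move down to (2,7)
Step 3: enter (2,7), '.' pass, move down to (3,7)
Step 4: enter (3,7), '.' pass, move down to (4,7)
Step 5: enter (4,7), '.' pass, move down to (5,7)
Step 6: enter (5,7), '.' pass, move down to (6,7)
Step 7: enter (6,7), '.' pass, move down to (7,7)
Step 8: enter (7,7), '<' forces down->left, move left to (7,6)
Step 9: enter (7,6), '.' pass, move left to (7,5)
Step 10: enter (7,5), '.' pass, move left to (7,4)
Step 11: enter (7,4), '.' pass, move left to (7,3)
Step 12: enter (7,3), '.' pass, move left to (7,2)
Step 13: enter (7,2), '.' pass, move left to (7,1)
Step 14: enter (7,1), '.' pass, move left to (7,0)
Step 15: enter (7,0), '>' forces left->right, move right to (7,1)
Step 16: enter (7,1), '.' pass, move right to (7,2)
Step 17: enter (7,2), '.' pass, move right to (7,3)
Step 18: enter (7,3), '.' pass, move right to (7,4)
Step 19: enter (7,4), '.' pass, move right to (7,5)
Step 20: enter (7,5), '.' pass, move right to (7,6)
Step 21: enter (7,6), '.' pass, move right to (7,7)
Step 22: enter (7,7), '<' forces right->left, move left to (7,6)
Step 23: at (7,6) dir=left — LOOP DETECTED (seen before)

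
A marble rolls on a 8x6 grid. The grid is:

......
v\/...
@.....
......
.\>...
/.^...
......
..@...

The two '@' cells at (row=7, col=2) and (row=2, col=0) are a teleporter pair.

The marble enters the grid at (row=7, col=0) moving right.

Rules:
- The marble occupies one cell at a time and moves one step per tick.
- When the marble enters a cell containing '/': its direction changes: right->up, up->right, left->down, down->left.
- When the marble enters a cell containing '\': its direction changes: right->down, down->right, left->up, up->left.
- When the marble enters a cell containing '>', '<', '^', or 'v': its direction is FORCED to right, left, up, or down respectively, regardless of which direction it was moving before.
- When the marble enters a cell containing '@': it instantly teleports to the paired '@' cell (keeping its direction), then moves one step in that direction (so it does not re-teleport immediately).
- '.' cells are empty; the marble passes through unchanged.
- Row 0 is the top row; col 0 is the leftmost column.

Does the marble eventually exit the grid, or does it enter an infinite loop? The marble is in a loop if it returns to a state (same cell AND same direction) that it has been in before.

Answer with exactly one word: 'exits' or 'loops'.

Step 1: enter (7,0), '.' pass, move right to (7,1)
Step 2: enter (7,1), '.' pass, move right to (7,2)
Step 3: enter (7,2), '@' teleport (7,2)->(2,0), also enter (2,0), move right to (2,1)
Step 4: enter (2,1), '.' pass, move right to (2,2)
Step 5: enter (2,2), '.' pass, move right to (2,3)
Step 6: enter (2,3), '.' pass, move right to (2,4)
Step 7: enter (2,4), '.' pass, move right to (2,5)
Step 8: enter (2,5), '.' pass, move right to (2,6)
Step 9: at (2,6) — EXIT via right edge, pos 2

Answer: exits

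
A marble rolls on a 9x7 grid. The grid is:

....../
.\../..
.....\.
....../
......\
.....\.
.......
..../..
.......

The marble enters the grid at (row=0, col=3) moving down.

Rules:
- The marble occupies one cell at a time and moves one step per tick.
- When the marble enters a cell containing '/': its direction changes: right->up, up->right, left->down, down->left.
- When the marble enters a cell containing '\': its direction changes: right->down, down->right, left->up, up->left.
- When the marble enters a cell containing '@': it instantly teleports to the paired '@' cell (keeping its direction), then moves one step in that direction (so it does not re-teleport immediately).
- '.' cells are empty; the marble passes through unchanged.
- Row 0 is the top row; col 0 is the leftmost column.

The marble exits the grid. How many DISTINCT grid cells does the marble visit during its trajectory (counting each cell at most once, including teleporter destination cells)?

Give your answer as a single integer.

Answer: 9

Derivation:
Step 1: enter (0,3), '.' pass, move down to (1,3)
Step 2: enter (1,3), '.' pass, move down to (2,3)
Step 3: enter (2,3), '.' pass, move down to (3,3)
Step 4: enter (3,3), '.' pass, move down to (4,3)
Step 5: enter (4,3), '.' pass, move down to (5,3)
Step 6: enter (5,3), '.' pass, move down to (6,3)
Step 7: enter (6,3), '.' pass, move down to (7,3)
Step 8: enter (7,3), '.' pass, move down to (8,3)
Step 9: enter (8,3), '.' pass, move down to (9,3)
Step 10: at (9,3) — EXIT via bottom edge, pos 3
Distinct cells visited: 9 (path length 9)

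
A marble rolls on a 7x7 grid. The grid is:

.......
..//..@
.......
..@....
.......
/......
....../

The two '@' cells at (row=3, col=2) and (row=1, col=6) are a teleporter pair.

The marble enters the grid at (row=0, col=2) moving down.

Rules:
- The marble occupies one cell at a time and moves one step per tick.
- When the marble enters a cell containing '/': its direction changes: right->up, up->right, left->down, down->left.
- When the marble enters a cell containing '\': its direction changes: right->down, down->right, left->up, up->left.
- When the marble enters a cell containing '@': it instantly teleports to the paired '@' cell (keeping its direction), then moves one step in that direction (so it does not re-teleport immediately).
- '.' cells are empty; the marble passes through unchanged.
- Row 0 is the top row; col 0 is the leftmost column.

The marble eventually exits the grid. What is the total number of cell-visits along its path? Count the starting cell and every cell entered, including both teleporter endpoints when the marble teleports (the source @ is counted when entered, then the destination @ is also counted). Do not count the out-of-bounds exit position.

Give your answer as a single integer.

Step 1: enter (0,2), '.' pass, move down to (1,2)
Step 2: enter (1,2), '/' deflects down->left, move left to (1,1)
Step 3: enter (1,1), '.' pass, move left to (1,0)
Step 4: enter (1,0), '.' pass, move left to (1,-1)
Step 5: at (1,-1) — EXIT via left edge, pos 1
Path length (cell visits): 4

Answer: 4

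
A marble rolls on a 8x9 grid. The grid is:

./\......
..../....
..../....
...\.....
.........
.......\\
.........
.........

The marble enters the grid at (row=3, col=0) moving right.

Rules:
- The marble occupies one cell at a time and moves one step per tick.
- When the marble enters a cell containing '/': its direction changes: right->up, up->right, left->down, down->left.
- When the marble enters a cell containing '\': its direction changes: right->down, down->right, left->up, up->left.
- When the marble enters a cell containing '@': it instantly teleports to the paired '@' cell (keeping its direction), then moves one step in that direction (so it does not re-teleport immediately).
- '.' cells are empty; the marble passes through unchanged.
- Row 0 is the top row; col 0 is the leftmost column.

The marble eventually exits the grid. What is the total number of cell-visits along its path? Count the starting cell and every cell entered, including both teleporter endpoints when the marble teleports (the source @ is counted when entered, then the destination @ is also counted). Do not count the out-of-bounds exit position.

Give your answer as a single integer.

Step 1: enter (3,0), '.' pass, move right to (3,1)
Step 2: enter (3,1), '.' pass, move right to (3,2)
Step 3: enter (3,2), '.' pass, move right to (3,3)
Step 4: enter (3,3), '\' deflects right->down, move down to (4,3)
Step 5: enter (4,3), '.' pass, move down to (5,3)
Step 6: enter (5,3), '.' pass, move down to (6,3)
Step 7: enter (6,3), '.' pass, move down to (7,3)
Step 8: enter (7,3), '.' pass, move down to (8,3)
Step 9: at (8,3) — EXIT via bottom edge, pos 3
Path length (cell visits): 8

Answer: 8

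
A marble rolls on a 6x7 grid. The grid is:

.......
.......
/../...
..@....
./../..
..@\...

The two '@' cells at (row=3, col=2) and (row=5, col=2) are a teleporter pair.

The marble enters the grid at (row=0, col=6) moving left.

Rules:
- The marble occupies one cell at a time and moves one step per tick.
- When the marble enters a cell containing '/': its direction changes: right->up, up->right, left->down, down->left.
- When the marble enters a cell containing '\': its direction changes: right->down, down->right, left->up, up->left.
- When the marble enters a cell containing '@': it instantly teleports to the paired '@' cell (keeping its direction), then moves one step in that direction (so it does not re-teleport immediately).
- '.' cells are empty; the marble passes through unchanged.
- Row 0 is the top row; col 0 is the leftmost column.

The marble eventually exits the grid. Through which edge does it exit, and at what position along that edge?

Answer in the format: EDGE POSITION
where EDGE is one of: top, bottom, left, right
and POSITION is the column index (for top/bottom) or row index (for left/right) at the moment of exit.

Answer: left 0

Derivation:
Step 1: enter (0,6), '.' pass, move left to (0,5)
Step 2: enter (0,5), '.' pass, move left to (0,4)
Step 3: enter (0,4), '.' pass, move left to (0,3)
Step 4: enter (0,3), '.' pass, move left to (0,2)
Step 5: enter (0,2), '.' pass, move left to (0,1)
Step 6: enter (0,1), '.' pass, move left to (0,0)
Step 7: enter (0,0), '.' pass, move left to (0,-1)
Step 8: at (0,-1) — EXIT via left edge, pos 0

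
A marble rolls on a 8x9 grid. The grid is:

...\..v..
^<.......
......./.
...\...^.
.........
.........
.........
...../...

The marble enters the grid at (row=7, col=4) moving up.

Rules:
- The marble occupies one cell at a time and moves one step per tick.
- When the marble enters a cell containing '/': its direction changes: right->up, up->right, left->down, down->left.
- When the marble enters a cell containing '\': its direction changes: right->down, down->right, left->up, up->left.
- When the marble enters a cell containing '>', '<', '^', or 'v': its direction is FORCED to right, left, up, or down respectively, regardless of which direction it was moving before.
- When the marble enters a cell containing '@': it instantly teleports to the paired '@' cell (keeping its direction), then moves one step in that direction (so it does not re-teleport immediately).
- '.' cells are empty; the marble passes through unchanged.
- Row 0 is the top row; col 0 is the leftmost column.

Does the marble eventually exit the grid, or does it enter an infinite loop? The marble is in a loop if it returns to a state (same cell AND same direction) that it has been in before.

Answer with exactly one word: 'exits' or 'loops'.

Answer: exits

Derivation:
Step 1: enter (7,4), '.' pass, move up to (6,4)
Step 2: enter (6,4), '.' pass, move up to (5,4)
Step 3: enter (5,4), '.' pass, move up to (4,4)
Step 4: enter (4,4), '.' pass, move up to (3,4)
Step 5: enter (3,4), '.' pass, move up to (2,4)
Step 6: enter (2,4), '.' pass, move up to (1,4)
Step 7: enter (1,4), '.' pass, move up to (0,4)
Step 8: enter (0,4), '.' pass, move up to (-1,4)
Step 9: at (-1,4) — EXIT via top edge, pos 4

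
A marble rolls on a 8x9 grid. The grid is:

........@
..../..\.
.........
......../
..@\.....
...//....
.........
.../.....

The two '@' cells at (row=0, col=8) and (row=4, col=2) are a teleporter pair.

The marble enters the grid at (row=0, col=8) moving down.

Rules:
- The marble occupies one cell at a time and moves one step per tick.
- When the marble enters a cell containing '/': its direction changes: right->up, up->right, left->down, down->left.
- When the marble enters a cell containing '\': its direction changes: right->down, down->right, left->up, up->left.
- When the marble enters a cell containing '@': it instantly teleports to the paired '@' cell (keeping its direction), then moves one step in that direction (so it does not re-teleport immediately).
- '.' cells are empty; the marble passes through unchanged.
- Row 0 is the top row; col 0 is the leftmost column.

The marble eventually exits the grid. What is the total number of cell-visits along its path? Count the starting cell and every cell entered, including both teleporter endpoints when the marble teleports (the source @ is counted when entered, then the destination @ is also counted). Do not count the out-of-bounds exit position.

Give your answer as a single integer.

Step 1: enter (0,8), '@' teleport (0,8)->(4,2), also enter (4,2), move down to (5,2)
Step 2: enter (5,2), '.' pass, move down to (6,2)
Step 3: enter (6,2), '.' pass, move down to (7,2)
Step 4: enter (7,2), '.' pass, move down to (8,2)
Step 5: at (8,2) — EXIT via bottom edge, pos 2
Path length (cell visits): 5

Answer: 5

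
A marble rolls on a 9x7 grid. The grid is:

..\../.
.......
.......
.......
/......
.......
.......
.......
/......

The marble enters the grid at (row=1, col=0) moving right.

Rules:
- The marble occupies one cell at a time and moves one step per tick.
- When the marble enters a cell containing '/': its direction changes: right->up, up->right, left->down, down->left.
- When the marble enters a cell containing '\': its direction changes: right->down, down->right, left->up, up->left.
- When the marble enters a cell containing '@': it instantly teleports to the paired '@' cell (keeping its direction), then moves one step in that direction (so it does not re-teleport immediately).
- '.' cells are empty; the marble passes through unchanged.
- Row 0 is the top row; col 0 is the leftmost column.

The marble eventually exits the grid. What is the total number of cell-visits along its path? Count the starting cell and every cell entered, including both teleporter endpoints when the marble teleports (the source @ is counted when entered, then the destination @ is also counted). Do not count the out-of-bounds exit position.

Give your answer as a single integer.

Step 1: enter (1,0), '.' pass, move right to (1,1)
Step 2: enter (1,1), '.' pass, move right to (1,2)
Step 3: enter (1,2), '.' pass, move right to (1,3)
Step 4: enter (1,3), '.' pass, move right to (1,4)
Step 5: enter (1,4), '.' pass, move right to (1,5)
Step 6: enter (1,5), '.' pass, move right to (1,6)
Step 7: enter (1,6), '.' pass, move right to (1,7)
Step 8: at (1,7) — EXIT via right edge, pos 1
Path length (cell visits): 7

Answer: 7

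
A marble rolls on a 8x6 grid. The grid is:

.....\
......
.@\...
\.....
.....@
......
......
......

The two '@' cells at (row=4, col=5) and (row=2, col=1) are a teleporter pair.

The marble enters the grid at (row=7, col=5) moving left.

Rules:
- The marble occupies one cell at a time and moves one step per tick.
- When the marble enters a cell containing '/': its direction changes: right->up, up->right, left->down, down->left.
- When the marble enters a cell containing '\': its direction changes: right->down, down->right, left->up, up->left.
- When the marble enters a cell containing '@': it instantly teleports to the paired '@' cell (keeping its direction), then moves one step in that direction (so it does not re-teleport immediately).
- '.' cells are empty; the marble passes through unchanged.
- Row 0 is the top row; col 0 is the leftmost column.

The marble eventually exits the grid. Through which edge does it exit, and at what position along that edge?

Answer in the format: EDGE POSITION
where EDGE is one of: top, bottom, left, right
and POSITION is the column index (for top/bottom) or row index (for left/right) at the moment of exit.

Answer: left 7

Derivation:
Step 1: enter (7,5), '.' pass, move left to (7,4)
Step 2: enter (7,4), '.' pass, move left to (7,3)
Step 3: enter (7,3), '.' pass, move left to (7,2)
Step 4: enter (7,2), '.' pass, move left to (7,1)
Step 5: enter (7,1), '.' pass, move left to (7,0)
Step 6: enter (7,0), '.' pass, move left to (7,-1)
Step 7: at (7,-1) — EXIT via left edge, pos 7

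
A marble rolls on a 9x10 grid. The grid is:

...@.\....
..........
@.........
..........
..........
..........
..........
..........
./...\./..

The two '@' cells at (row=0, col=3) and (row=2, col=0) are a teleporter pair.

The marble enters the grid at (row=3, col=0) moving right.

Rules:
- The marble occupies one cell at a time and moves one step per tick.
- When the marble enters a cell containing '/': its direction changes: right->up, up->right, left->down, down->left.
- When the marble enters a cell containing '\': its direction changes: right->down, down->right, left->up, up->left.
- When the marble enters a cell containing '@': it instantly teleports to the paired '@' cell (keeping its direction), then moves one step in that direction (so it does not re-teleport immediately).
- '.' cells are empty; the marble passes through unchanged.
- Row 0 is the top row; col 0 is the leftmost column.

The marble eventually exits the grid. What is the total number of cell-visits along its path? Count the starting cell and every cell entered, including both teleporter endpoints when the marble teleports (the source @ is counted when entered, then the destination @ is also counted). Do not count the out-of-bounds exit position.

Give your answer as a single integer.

Step 1: enter (3,0), '.' pass, move right to (3,1)
Step 2: enter (3,1), '.' pass, move right to (3,2)
Step 3: enter (3,2), '.' pass, move right to (3,3)
Step 4: enter (3,3), '.' pass, move right to (3,4)
Step 5: enter (3,4), '.' pass, move right to (3,5)
Step 6: enter (3,5), '.' pass, move right to (3,6)
Step 7: enter (3,6), '.' pass, move right to (3,7)
Step 8: enter (3,7), '.' pass, move right to (3,8)
Step 9: enter (3,8), '.' pass, move right to (3,9)
Step 10: enter (3,9), '.' pass, move right to (3,10)
Step 11: at (3,10) — EXIT via right edge, pos 3
Path length (cell visits): 10

Answer: 10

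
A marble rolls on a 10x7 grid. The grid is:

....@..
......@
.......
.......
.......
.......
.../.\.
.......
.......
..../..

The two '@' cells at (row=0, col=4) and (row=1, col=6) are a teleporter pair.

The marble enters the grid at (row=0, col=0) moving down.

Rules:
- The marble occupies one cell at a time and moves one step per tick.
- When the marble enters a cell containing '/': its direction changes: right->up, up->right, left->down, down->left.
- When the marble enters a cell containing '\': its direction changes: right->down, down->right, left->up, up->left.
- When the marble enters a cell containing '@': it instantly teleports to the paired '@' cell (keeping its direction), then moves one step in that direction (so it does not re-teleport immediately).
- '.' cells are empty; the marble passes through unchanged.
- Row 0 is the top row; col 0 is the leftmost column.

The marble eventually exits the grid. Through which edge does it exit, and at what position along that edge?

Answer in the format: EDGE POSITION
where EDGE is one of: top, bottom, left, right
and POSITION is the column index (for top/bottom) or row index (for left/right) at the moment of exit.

Step 1: enter (0,0), '.' pass, move down to (1,0)
Step 2: enter (1,0), '.' pass, move down to (2,0)
Step 3: enter (2,0), '.' pass, move down to (3,0)
Step 4: enter (3,0), '.' pass, move down to (4,0)
Step 5: enter (4,0), '.' pass, move down to (5,0)
Step 6: enter (5,0), '.' pass, move down to (6,0)
Step 7: enter (6,0), '.' pass, move down to (7,0)
Step 8: enter (7,0), '.' pass, move down to (8,0)
Step 9: enter (8,0), '.' pass, move down to (9,0)
Step 10: enter (9,0), '.' pass, move down to (10,0)
Step 11: at (10,0) — EXIT via bottom edge, pos 0

Answer: bottom 0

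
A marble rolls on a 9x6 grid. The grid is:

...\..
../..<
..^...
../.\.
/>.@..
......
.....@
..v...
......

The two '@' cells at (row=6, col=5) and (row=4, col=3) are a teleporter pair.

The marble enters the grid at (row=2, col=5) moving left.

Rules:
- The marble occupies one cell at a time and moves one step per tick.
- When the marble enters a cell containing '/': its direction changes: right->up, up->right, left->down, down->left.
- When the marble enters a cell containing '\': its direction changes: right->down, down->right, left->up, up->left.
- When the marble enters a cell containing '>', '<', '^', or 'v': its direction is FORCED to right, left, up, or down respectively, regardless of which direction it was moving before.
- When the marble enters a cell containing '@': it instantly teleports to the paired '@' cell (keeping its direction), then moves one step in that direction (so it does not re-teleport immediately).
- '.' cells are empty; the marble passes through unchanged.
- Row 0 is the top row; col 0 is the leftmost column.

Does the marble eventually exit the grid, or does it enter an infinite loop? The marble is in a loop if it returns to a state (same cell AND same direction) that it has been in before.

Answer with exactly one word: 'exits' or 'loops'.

Step 1: enter (2,5), '.' pass, move left to (2,4)
Step 2: enter (2,4), '.' pass, move left to (2,3)
Step 3: enter (2,3), '.' pass, move left to (2,2)
Step 4: enter (2,2), '^' forces left->up, move up to (1,2)
Step 5: enter (1,2), '/' deflects up->right, move right to (1,3)
Step 6: enter (1,3), '.' pass, move right to (1,4)
Step 7: enter (1,4), '.' pass, move right to (1,5)
Step 8: enter (1,5), '<' forces right->left, move left to (1,4)
Step 9: enter (1,4), '.' pass, move left to (1,3)
Step 10: enter (1,3), '.' pass, move left to (1,2)
Step 11: enter (1,2), '/' deflects left->down, move down to (2,2)
Step 12: enter (2,2), '^' forces down->up, move up to (1,2)
Step 13: at (1,2) dir=up — LOOP DETECTED (seen before)

Answer: loops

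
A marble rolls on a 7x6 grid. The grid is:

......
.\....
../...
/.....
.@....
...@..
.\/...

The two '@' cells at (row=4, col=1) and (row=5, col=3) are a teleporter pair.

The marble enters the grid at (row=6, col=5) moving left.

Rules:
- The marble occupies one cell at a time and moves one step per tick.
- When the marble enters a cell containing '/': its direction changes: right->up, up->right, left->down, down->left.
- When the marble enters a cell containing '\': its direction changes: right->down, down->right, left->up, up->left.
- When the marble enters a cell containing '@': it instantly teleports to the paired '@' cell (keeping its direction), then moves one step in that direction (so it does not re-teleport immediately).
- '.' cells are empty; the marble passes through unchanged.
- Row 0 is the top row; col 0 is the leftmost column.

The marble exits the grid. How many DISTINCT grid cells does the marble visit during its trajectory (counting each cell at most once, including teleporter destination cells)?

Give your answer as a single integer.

Step 1: enter (6,5), '.' pass, move left to (6,4)
Step 2: enter (6,4), '.' pass, move left to (6,3)
Step 3: enter (6,3), '.' pass, move left to (6,2)
Step 4: enter (6,2), '/' deflects left->down, move down to (7,2)
Step 5: at (7,2) — EXIT via bottom edge, pos 2
Distinct cells visited: 4 (path length 4)

Answer: 4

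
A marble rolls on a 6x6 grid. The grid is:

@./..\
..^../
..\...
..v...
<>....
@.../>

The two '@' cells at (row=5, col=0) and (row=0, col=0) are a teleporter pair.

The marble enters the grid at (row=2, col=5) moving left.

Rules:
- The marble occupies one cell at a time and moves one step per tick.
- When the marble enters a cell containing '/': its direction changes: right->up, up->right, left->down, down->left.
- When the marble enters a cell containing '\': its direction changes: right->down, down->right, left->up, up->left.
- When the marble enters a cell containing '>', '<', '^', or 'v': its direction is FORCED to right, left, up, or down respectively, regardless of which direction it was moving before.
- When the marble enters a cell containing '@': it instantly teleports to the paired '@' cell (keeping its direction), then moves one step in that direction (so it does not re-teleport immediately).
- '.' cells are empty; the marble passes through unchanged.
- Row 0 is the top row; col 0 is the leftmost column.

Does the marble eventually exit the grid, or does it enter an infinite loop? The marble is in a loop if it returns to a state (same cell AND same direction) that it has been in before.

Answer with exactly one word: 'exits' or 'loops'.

Answer: loops

Derivation:
Step 1: enter (2,5), '.' pass, move left to (2,4)
Step 2: enter (2,4), '.' pass, move left to (2,3)
Step 3: enter (2,3), '.' pass, move left to (2,2)
Step 4: enter (2,2), '\' deflects left->up, move up to (1,2)
Step 5: enter (1,2), '^' forces up->up, move up to (0,2)
Step 6: enter (0,2), '/' deflects up->right, move right to (0,3)
Step 7: enter (0,3), '.' pass, move right to (0,4)
Step 8: enter (0,4), '.' pass, move right to (0,5)
Step 9: enter (0,5), '\' deflects right->down, move down to (1,5)
Step 10: enter (1,5), '/' deflects down->left, move left to (1,4)
Step 11: enter (1,4), '.' pass, move left to (1,3)
Step 12: enter (1,3), '.' pass, move left to (1,2)
Step 13: enter (1,2), '^' forces left->up, move up to (0,2)
Step 14: at (0,2) dir=up — LOOP DETECTED (seen before)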